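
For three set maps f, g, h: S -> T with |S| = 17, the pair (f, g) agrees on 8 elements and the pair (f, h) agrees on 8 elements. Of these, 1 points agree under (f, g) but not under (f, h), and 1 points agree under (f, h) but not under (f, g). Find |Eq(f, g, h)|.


Eq(f, g, h) is the triple-agreement set: points in S where all three
maps take the same value. Using inclusion-exclusion on the pairwise data:
Pair (f, g) agrees on 8 points; pair (f, h) on 8 points.
Points agreeing under (f, g) but not (f, h) = 1; under (f, h) but not (f, g) = 1.
Triple-agreement = agreement-in-(f, g) minus points that agree under (f, g) but not (f, h):
|Eq(f, g, h)| = 8 - 1 = 7
(cross-check via (f, h): 8 - 1 = 7.)

7


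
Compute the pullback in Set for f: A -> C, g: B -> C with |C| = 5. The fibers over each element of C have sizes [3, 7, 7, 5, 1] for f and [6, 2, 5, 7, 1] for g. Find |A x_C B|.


The pullback A x_C B consists of pairs (a, b) with f(a) = g(b).
For each element c in C, the fiber product has |f^-1(c)| * |g^-1(c)| elements.
Summing over C: 3 * 6 + 7 * 2 + 7 * 5 + 5 * 7 + 1 * 1
= 18 + 14 + 35 + 35 + 1 = 103

103


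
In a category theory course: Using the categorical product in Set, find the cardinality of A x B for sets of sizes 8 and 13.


In Set, the product A x B is the Cartesian product.
By the universal property, |A x B| = |A| * |B|.
|A x B| = 8 * 13 = 104

104


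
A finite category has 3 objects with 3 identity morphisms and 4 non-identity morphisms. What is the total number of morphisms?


Each object has an identity morphism, giving 3 identities.
Adding the 4 non-identity morphisms:
Total = 3 + 4 = 7

7


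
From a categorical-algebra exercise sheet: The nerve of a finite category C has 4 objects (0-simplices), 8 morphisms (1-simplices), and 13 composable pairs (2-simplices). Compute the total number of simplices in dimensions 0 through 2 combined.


The 2-skeleton of the nerve N(C) consists of simplices in dimensions 0, 1, 2:
  |N(C)_0| = 4 (objects)
  |N(C)_1| = 8 (morphisms)
  |N(C)_2| = 13 (composable pairs)
Total = 4 + 8 + 13 = 25

25


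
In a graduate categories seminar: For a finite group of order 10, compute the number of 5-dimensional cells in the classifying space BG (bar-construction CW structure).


In the bar-construction CW model of BG, the n-cells are indexed by
n-tuples [g_1|...|g_n] of non-identity elements of G (degenerate
simplices with some g_i = e do not contribute cells), so there are
(|G| - 1)^n n-cells.
For dim = 5 with |G| = 10:
cells = (10 - 1)^5 = 9^5 = 59049

59049


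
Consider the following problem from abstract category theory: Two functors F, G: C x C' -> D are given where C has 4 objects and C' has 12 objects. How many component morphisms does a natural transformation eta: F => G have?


A natural transformation eta: F => G assigns one component morphism per
object of the domain category.
The domain is the product category C x C', so
|Ob(C x C')| = |Ob(C)| * |Ob(C')| = 4 * 12 = 48.
Therefore eta has 48 component morphisms.

48


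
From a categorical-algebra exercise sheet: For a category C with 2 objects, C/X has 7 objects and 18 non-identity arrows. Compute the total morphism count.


In the slice category C/X, objects are morphisms to X.
Identity morphisms: 7 (one per object of C/X).
Non-identity morphisms: 18.
Total = 7 + 18 = 25

25


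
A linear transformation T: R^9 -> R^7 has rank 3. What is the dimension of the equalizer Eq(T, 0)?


The equalizer of f and the zero map is ker(f).
By the rank-nullity theorem: dim(ker(f)) = dim(domain) - rank(f).
dim(ker(f)) = 9 - 3 = 6

6


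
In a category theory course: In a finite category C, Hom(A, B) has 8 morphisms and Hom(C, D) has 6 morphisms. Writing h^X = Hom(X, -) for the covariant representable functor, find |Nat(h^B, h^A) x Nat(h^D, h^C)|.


By the Yoneda lemma, Nat(h^B, h^A) is isomorphic to Hom(A, B),
so |Nat(h^B, h^A)| = |Hom(A, B)| and |Nat(h^D, h^C)| = |Hom(C, D)|.
|Hom(A, B)| = 8, |Hom(C, D)| = 6.
|Nat(h^B, h^A) x Nat(h^D, h^C)| = 8 * 6 = 48

48


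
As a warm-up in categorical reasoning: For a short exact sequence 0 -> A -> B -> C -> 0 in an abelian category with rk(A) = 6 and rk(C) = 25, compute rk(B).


For a short exact sequence 0 -> A -> B -> C -> 0,
rank is additive: rank(B) = rank(A) + rank(C).
rank(B) = 6 + 25 = 31

31


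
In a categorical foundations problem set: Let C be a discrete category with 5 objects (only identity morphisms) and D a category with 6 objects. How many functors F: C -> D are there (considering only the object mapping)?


A functor from a discrete category C to D is determined by
where each object maps. Each of the 5 objects of C can map
to any of the 6 objects of D independently.
Number of functors = 6^5 = 7776

7776


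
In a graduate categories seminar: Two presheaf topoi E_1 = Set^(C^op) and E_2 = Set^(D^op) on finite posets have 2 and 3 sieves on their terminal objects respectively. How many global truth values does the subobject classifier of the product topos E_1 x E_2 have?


In a product of presheaf topoi E_1 x E_2, the subobject classifier
is Omega = Omega_1 x Omega_2 (componentwise), so
|Omega(top)| = |Omega_1(top_1)| * |Omega_2(top_2)|.
= 2 * 3 = 6.

6


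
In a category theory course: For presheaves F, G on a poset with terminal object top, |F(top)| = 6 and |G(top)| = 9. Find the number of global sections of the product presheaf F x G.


Global sections of a presheaf on a poset with terminal top satisfy
Gamma(H) ~ H(top). Presheaves admit pointwise products, so
(F x G)(top) = F(top) x G(top) (Cartesian product).
|Gamma(F x G)| = |F(top)| * |G(top)| = 6 * 9 = 54.

54


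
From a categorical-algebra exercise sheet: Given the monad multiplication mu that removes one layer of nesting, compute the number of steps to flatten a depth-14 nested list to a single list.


Each application of mu: T^2 -> T removes one layer of nesting.
Starting at depth 14 (i.e., T^14(X)), we need to reach T(X).
Number of mu applications = 14 - 1 = 13

13


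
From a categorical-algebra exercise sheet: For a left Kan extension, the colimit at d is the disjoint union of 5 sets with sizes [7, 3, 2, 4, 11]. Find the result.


Pointwise, the left Kan extension (Lan_F H)(d) is the colimit, indexed
by the comma category (F downarrow d), of H composed with the
projection (F downarrow d) -> C. Here that colimit is given
as a coproduct (disjoint union) of sets, so its cardinality is the
sum of the sizes of the summands.
Coproduct of sets with sizes: 7 + 3 + 2 + 4 + 11
= 27

27


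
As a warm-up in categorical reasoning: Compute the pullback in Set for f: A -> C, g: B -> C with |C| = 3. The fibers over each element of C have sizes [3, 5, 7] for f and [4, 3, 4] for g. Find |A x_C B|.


The pullback A x_C B consists of pairs (a, b) with f(a) = g(b).
For each element c in C, the fiber product has |f^-1(c)| * |g^-1(c)| elements.
Summing over C: 3 * 4 + 5 * 3 + 7 * 4
= 12 + 15 + 28 = 55

55


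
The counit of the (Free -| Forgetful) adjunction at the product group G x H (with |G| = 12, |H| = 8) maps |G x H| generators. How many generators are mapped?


The counit epsilon_K: F(U(K)) -> K of the Free-Forgetful adjunction
maps |K| generators of F(U(K)) into K. For K = G x H (the product group),
|G x H| = |G| * |H|.
Total generators mapped = 12 * 8 = 96.

96


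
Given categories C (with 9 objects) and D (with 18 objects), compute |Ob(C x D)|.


The product category C x D has objects that are pairs (c, d).
Number of pairs = |Ob(C)| * |Ob(D)| = 9 * 18 = 162

162


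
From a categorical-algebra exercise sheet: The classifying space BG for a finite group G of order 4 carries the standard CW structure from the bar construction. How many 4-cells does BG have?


In the bar-construction CW model of BG, the n-cells are indexed by
n-tuples [g_1|...|g_n] of non-identity elements of G (degenerate
simplices with some g_i = e do not contribute cells), so there are
(|G| - 1)^n n-cells.
For dim = 4 with |G| = 4:
cells = (4 - 1)^4 = 3^4 = 81

81


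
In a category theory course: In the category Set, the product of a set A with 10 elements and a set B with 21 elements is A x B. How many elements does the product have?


In Set, the product A x B is the Cartesian product.
By the universal property, |A x B| = |A| * |B|.
|A x B| = 10 * 21 = 210

210


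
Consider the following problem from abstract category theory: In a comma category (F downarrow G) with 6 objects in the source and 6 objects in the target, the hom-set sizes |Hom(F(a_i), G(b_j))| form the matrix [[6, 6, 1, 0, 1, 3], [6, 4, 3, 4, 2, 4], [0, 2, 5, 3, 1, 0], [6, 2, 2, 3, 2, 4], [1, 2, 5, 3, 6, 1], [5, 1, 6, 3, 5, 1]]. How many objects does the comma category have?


Objects of (F downarrow G) are triples (a, b, h: F(a)->G(b)).
The count equals the sum of all entries in the hom-matrix.
sum(row 0) = 17
sum(row 1) = 23
sum(row 2) = 11
sum(row 3) = 19
sum(row 4) = 18
sum(row 5) = 21
Grand total = 109

109


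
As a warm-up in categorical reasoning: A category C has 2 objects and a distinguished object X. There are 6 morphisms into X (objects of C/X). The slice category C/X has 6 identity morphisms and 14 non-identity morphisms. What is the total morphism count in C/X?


In the slice category C/X, objects are morphisms to X.
Identity morphisms: 6 (one per object of C/X).
Non-identity morphisms: 14.
Total = 6 + 14 = 20

20


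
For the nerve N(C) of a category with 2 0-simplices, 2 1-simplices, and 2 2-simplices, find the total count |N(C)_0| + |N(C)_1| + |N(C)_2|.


The 2-skeleton of the nerve N(C) consists of simplices in dimensions 0, 1, 2:
  |N(C)_0| = 2 (objects)
  |N(C)_1| = 2 (morphisms)
  |N(C)_2| = 2 (composable pairs)
Total = 2 + 2 + 2 = 6

6


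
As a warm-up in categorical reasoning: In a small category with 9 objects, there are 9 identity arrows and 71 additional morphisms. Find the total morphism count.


Each object has an identity morphism, giving 9 identities.
Adding the 71 non-identity morphisms:
Total = 9 + 71 = 80

80


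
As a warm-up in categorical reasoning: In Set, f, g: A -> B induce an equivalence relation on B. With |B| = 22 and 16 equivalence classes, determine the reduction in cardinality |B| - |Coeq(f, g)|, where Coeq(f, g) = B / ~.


The coequalizer Coeq(f, g) = B / ~ has one element per equivalence class.
|B| = 22, |Coeq(f, g)| = 16.
|B| - |Coeq(f, g)| = 22 - 16 = 6.

6


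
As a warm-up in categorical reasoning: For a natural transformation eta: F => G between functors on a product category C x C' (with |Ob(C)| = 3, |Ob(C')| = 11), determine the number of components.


A natural transformation eta: F => G assigns one component morphism per
object of the domain category.
The domain is the product category C x C', so
|Ob(C x C')| = |Ob(C)| * |Ob(C')| = 3 * 11 = 33.
Therefore eta has 33 component morphisms.

33


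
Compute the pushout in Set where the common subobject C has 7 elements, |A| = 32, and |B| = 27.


The pushout A +_C B identifies the images of C in A and B.
|A +_C B| = |A| + |B| - |C| (for injections).
= 32 + 27 - 7 = 52

52


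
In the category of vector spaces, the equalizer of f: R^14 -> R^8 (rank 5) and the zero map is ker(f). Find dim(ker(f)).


The equalizer of f and the zero map is ker(f).
By the rank-nullity theorem: dim(ker(f)) = dim(domain) - rank(f).
dim(ker(f)) = 14 - 5 = 9

9


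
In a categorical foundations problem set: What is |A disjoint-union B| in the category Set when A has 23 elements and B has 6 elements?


In Set, the coproduct A + B is the disjoint union.
|A + B| = |A| + |B| = 23 + 6 = 29

29


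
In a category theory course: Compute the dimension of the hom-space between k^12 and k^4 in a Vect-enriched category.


In Vect-enriched categories, Hom(k^n, k^m) is the space of m x n matrices.
dim(Hom(k^12, k^4)) = 4 * 12 = 48

48


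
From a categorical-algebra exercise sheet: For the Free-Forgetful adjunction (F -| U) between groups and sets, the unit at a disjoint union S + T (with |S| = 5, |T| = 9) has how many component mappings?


The unit eta_X: X -> U(F(X)) of the Free-Forgetful adjunction
maps each element of X to a generator of F(X). For X = S + T (disjoint
union in Set), |S + T| = |S| + |T|.
Total mappings = 5 + 9 = 14.

14


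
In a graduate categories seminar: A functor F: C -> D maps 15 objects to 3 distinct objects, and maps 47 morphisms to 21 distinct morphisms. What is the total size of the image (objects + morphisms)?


The image of F consists of distinct objects and distinct morphisms.
|Im(F)| on objects = 3
|Im(F)| on morphisms = 21
Total image cardinality = 3 + 21 = 24

24


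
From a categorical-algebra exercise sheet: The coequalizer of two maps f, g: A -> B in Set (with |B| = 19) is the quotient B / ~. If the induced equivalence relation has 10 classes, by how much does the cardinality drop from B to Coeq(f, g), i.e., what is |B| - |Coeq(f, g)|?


The coequalizer Coeq(f, g) = B / ~ has one element per equivalence class.
|B| = 19, |Coeq(f, g)| = 10.
|B| - |Coeq(f, g)| = 19 - 10 = 9.

9


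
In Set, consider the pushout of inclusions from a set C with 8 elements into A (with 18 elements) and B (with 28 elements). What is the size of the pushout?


The pushout A +_C B identifies the images of C in A and B.
|A +_C B| = |A| + |B| - |C| (for injections).
= 18 + 28 - 8 = 38

38


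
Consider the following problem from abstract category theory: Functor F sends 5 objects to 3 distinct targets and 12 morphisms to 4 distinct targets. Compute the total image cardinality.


The image of F consists of distinct objects and distinct morphisms.
|Im(F)| on objects = 3
|Im(F)| on morphisms = 4
Total image cardinality = 3 + 4 = 7

7


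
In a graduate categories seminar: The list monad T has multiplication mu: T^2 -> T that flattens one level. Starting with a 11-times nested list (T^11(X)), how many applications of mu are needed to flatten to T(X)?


Each application of mu: T^2 -> T removes one layer of nesting.
Starting at depth 11 (i.e., T^11(X)), we need to reach T(X).
Number of mu applications = 11 - 1 = 10

10


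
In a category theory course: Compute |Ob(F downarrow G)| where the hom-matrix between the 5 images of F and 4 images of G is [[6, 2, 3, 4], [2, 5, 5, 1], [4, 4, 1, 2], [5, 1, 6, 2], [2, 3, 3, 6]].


Objects of (F downarrow G) are triples (a, b, h: F(a)->G(b)).
The count equals the sum of all entries in the hom-matrix.
sum(row 0) = 15
sum(row 1) = 13
sum(row 2) = 11
sum(row 3) = 14
sum(row 4) = 14
Grand total = 67

67


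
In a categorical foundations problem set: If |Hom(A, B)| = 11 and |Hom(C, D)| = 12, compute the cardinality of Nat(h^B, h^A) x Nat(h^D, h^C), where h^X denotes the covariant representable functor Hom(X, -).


By the Yoneda lemma, Nat(h^B, h^A) is isomorphic to Hom(A, B),
so |Nat(h^B, h^A)| = |Hom(A, B)| and |Nat(h^D, h^C)| = |Hom(C, D)|.
|Hom(A, B)| = 11, |Hom(C, D)| = 12.
|Nat(h^B, h^A) x Nat(h^D, h^C)| = 11 * 12 = 132

132


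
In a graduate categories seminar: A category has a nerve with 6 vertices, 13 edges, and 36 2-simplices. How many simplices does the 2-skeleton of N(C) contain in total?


The 2-skeleton of the nerve N(C) consists of simplices in dimensions 0, 1, 2:
  |N(C)_0| = 6 (objects)
  |N(C)_1| = 13 (morphisms)
  |N(C)_2| = 36 (composable pairs)
Total = 6 + 13 + 36 = 55

55


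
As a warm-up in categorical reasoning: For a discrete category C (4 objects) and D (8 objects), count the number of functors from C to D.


A functor from a discrete category C to D is determined by
where each object maps. Each of the 4 objects of C can map
to any of the 8 objects of D independently.
Number of functors = 8^4 = 4096

4096


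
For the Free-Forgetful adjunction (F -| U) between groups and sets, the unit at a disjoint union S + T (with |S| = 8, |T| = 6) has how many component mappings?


The unit eta_X: X -> U(F(X)) of the Free-Forgetful adjunction
maps each element of X to a generator of F(X). For X = S + T (disjoint
union in Set), |S + T| = |S| + |T|.
Total mappings = 8 + 6 = 14.

14


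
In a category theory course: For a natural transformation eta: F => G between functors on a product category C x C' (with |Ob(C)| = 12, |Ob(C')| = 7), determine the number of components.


A natural transformation eta: F => G assigns one component morphism per
object of the domain category.
The domain is the product category C x C', so
|Ob(C x C')| = |Ob(C)| * |Ob(C')| = 12 * 7 = 84.
Therefore eta has 84 component morphisms.

84


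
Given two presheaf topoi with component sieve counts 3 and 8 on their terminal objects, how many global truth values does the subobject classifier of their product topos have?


In a product of presheaf topoi E_1 x E_2, the subobject classifier
is Omega = Omega_1 x Omega_2 (componentwise), so
|Omega(top)| = |Omega_1(top_1)| * |Omega_2(top_2)|.
= 3 * 8 = 24.

24


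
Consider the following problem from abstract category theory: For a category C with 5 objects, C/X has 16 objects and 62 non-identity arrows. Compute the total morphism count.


In the slice category C/X, objects are morphisms to X.
Identity morphisms: 16 (one per object of C/X).
Non-identity morphisms: 62.
Total = 16 + 62 = 78

78


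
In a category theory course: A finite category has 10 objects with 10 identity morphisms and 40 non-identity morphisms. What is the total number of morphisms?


Each object has an identity morphism, giving 10 identities.
Adding the 40 non-identity morphisms:
Total = 10 + 40 = 50

50


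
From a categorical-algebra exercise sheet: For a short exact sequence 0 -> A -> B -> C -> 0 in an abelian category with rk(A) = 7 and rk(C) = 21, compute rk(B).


For a short exact sequence 0 -> A -> B -> C -> 0,
rank is additive: rank(B) = rank(A) + rank(C).
rank(B) = 7 + 21 = 28

28


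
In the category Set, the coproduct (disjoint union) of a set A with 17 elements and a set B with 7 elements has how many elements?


In Set, the coproduct A + B is the disjoint union.
|A + B| = |A| + |B| = 17 + 7 = 24

24


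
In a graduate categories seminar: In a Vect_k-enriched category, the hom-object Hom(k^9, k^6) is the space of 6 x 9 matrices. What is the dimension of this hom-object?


In Vect-enriched categories, Hom(k^n, k^m) is the space of m x n matrices.
dim(Hom(k^9, k^6)) = 6 * 9 = 54

54


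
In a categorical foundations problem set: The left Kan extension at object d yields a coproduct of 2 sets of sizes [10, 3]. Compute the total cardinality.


Pointwise, the left Kan extension (Lan_F H)(d) is the colimit, indexed
by the comma category (F downarrow d), of H composed with the
projection (F downarrow d) -> C. Here that colimit is given
as a coproduct (disjoint union) of sets, so its cardinality is the
sum of the sizes of the summands.
Coproduct of sets with sizes: 10 + 3
= 13

13


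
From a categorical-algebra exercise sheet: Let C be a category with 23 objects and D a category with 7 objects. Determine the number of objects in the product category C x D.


The product category C x D has objects that are pairs (c, d).
Number of pairs = |Ob(C)| * |Ob(D)| = 23 * 7 = 161

161


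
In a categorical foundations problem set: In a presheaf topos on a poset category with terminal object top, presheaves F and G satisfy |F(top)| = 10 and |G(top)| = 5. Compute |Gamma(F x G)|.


Global sections of a presheaf on a poset with terminal top satisfy
Gamma(H) ~ H(top). Presheaves admit pointwise products, so
(F x G)(top) = F(top) x G(top) (Cartesian product).
|Gamma(F x G)| = |F(top)| * |G(top)| = 10 * 5 = 50.

50


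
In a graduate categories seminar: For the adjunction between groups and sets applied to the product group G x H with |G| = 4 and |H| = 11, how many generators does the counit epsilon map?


The counit epsilon_K: F(U(K)) -> K of the Free-Forgetful adjunction
maps |K| generators of F(U(K)) into K. For K = G x H (the product group),
|G x H| = |G| * |H|.
Total generators mapped = 4 * 11 = 44.

44


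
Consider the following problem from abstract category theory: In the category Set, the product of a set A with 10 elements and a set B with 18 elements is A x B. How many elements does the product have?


In Set, the product A x B is the Cartesian product.
By the universal property, |A x B| = |A| * |B|.
|A x B| = 10 * 18 = 180

180


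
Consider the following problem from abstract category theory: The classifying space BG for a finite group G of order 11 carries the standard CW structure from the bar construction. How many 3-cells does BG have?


In the bar-construction CW model of BG, the n-cells are indexed by
n-tuples [g_1|...|g_n] of non-identity elements of G (degenerate
simplices with some g_i = e do not contribute cells), so there are
(|G| - 1)^n n-cells.
For dim = 3 with |G| = 11:
cells = (11 - 1)^3 = 10^3 = 1000

1000


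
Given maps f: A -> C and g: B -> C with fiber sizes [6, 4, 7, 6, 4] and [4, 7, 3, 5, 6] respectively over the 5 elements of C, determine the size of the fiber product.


The pullback A x_C B consists of pairs (a, b) with f(a) = g(b).
For each element c in C, the fiber product has |f^-1(c)| * |g^-1(c)| elements.
Summing over C: 6 * 4 + 4 * 7 + 7 * 3 + 6 * 5 + 4 * 6
= 24 + 28 + 21 + 30 + 24 = 127

127


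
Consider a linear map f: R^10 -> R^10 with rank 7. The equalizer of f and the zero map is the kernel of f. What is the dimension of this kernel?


The equalizer of f and the zero map is ker(f).
By the rank-nullity theorem: dim(ker(f)) = dim(domain) - rank(f).
dim(ker(f)) = 10 - 7 = 3

3


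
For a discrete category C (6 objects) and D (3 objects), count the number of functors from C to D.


A functor from a discrete category C to D is determined by
where each object maps. Each of the 6 objects of C can map
to any of the 3 objects of D independently.
Number of functors = 3^6 = 729

729


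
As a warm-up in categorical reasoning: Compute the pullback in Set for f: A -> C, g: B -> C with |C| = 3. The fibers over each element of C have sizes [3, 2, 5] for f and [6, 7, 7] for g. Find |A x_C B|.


The pullback A x_C B consists of pairs (a, b) with f(a) = g(b).
For each element c in C, the fiber product has |f^-1(c)| * |g^-1(c)| elements.
Summing over C: 3 * 6 + 2 * 7 + 5 * 7
= 18 + 14 + 35 = 67

67


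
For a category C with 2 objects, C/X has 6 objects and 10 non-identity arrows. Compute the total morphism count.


In the slice category C/X, objects are morphisms to X.
Identity morphisms: 6 (one per object of C/X).
Non-identity morphisms: 10.
Total = 6 + 10 = 16

16


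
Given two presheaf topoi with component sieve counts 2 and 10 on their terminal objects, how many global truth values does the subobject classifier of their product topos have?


In a product of presheaf topoi E_1 x E_2, the subobject classifier
is Omega = Omega_1 x Omega_2 (componentwise), so
|Omega(top)| = |Omega_1(top_1)| * |Omega_2(top_2)|.
= 2 * 10 = 20.

20


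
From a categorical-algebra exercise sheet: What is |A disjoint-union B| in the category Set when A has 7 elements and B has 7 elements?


In Set, the coproduct A + B is the disjoint union.
|A + B| = |A| + |B| = 7 + 7 = 14

14


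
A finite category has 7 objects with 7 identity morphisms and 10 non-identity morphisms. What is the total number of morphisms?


Each object has an identity morphism, giving 7 identities.
Adding the 10 non-identity morphisms:
Total = 7 + 10 = 17

17


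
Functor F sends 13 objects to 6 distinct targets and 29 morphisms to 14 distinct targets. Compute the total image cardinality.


The image of F consists of distinct objects and distinct morphisms.
|Im(F)| on objects = 6
|Im(F)| on morphisms = 14
Total image cardinality = 6 + 14 = 20

20


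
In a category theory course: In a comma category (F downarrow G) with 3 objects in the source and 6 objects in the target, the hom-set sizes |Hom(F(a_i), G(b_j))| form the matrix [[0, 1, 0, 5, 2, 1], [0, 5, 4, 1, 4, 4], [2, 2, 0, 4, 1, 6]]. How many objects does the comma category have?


Objects of (F downarrow G) are triples (a, b, h: F(a)->G(b)).
The count equals the sum of all entries in the hom-matrix.
sum(row 0) = 9
sum(row 1) = 18
sum(row 2) = 15
Grand total = 42

42


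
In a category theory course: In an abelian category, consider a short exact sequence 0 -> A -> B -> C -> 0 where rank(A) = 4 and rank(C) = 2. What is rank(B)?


For a short exact sequence 0 -> A -> B -> C -> 0,
rank is additive: rank(B) = rank(A) + rank(C).
rank(B) = 4 + 2 = 6

6


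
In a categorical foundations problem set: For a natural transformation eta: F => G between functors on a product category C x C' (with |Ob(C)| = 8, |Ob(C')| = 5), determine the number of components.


A natural transformation eta: F => G assigns one component morphism per
object of the domain category.
The domain is the product category C x C', so
|Ob(C x C')| = |Ob(C)| * |Ob(C')| = 8 * 5 = 40.
Therefore eta has 40 component morphisms.

40


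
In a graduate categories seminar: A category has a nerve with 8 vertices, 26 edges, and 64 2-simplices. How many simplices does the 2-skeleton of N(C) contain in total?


The 2-skeleton of the nerve N(C) consists of simplices in dimensions 0, 1, 2:
  |N(C)_0| = 8 (objects)
  |N(C)_1| = 26 (morphisms)
  |N(C)_2| = 64 (composable pairs)
Total = 8 + 26 + 64 = 98

98


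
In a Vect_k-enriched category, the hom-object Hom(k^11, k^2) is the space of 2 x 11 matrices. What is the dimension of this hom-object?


In Vect-enriched categories, Hom(k^n, k^m) is the space of m x n matrices.
dim(Hom(k^11, k^2)) = 2 * 11 = 22

22


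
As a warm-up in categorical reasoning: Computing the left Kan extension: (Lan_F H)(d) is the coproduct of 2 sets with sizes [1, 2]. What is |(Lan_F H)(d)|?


Pointwise, the left Kan extension (Lan_F H)(d) is the colimit, indexed
by the comma category (F downarrow d), of H composed with the
projection (F downarrow d) -> C. Here that colimit is given
as a coproduct (disjoint union) of sets, so its cardinality is the
sum of the sizes of the summands.
Coproduct of sets with sizes: 1 + 2
= 3

3


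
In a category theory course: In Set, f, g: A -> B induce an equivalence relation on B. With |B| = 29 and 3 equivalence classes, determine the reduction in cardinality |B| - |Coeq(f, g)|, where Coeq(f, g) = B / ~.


The coequalizer Coeq(f, g) = B / ~ has one element per equivalence class.
|B| = 29, |Coeq(f, g)| = 3.
|B| - |Coeq(f, g)| = 29 - 3 = 26.

26


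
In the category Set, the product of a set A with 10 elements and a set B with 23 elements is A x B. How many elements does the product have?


In Set, the product A x B is the Cartesian product.
By the universal property, |A x B| = |A| * |B|.
|A x B| = 10 * 23 = 230

230


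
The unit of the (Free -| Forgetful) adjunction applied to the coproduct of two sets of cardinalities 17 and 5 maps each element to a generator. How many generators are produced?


The unit eta_X: X -> U(F(X)) of the Free-Forgetful adjunction
maps each element of X to a generator of F(X). For X = S + T (disjoint
union in Set), |S + T| = |S| + |T|.
Total mappings = 17 + 5 = 22.

22


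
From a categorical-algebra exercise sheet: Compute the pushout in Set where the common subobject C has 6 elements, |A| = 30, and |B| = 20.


The pushout A +_C B identifies the images of C in A and B.
|A +_C B| = |A| + |B| - |C| (for injections).
= 30 + 20 - 6 = 44

44


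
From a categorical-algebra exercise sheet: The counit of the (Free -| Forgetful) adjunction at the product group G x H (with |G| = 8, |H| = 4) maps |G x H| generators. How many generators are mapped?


The counit epsilon_K: F(U(K)) -> K of the Free-Forgetful adjunction
maps |K| generators of F(U(K)) into K. For K = G x H (the product group),
|G x H| = |G| * |H|.
Total generators mapped = 8 * 4 = 32.

32


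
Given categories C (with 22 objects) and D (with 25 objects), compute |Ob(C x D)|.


The product category C x D has objects that are pairs (c, d).
Number of pairs = |Ob(C)| * |Ob(D)| = 22 * 25 = 550

550


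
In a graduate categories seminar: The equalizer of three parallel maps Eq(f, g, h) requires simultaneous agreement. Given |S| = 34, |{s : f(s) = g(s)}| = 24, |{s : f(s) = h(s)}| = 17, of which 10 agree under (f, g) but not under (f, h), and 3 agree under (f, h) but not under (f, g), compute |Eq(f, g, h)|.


Eq(f, g, h) is the triple-agreement set: points in S where all three
maps take the same value. Using inclusion-exclusion on the pairwise data:
Pair (f, g) agrees on 24 points; pair (f, h) on 17 points.
Points agreeing under (f, g) but not (f, h) = 10; under (f, h) but not (f, g) = 3.
Triple-agreement = agreement-in-(f, g) minus points that agree under (f, g) but not (f, h):
|Eq(f, g, h)| = 24 - 10 = 14
(cross-check via (f, h): 17 - 3 = 14.)

14


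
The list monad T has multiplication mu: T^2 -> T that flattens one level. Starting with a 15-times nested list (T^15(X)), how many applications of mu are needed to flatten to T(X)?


Each application of mu: T^2 -> T removes one layer of nesting.
Starting at depth 15 (i.e., T^15(X)), we need to reach T(X).
Number of mu applications = 15 - 1 = 14

14


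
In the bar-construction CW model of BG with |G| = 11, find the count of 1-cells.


In the bar-construction CW model of BG, the n-cells are indexed by
n-tuples [g_1|...|g_n] of non-identity elements of G (degenerate
simplices with some g_i = e do not contribute cells), so there are
(|G| - 1)^n n-cells.
For dim = 1 with |G| = 11:
cells = (11 - 1)^1 = 10^1 = 10

10


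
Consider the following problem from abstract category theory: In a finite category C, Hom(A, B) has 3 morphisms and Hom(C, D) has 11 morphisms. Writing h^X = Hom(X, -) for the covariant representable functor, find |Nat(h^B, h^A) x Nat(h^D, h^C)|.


By the Yoneda lemma, Nat(h^B, h^A) is isomorphic to Hom(A, B),
so |Nat(h^B, h^A)| = |Hom(A, B)| and |Nat(h^D, h^C)| = |Hom(C, D)|.
|Hom(A, B)| = 3, |Hom(C, D)| = 11.
|Nat(h^B, h^A) x Nat(h^D, h^C)| = 3 * 11 = 33

33


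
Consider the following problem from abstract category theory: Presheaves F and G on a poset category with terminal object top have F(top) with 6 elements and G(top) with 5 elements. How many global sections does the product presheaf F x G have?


Global sections of a presheaf on a poset with terminal top satisfy
Gamma(H) ~ H(top). Presheaves admit pointwise products, so
(F x G)(top) = F(top) x G(top) (Cartesian product).
|Gamma(F x G)| = |F(top)| * |G(top)| = 6 * 5 = 30.

30


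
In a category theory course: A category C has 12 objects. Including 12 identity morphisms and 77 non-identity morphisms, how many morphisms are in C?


Each object has an identity morphism, giving 12 identities.
Adding the 77 non-identity morphisms:
Total = 12 + 77 = 89

89


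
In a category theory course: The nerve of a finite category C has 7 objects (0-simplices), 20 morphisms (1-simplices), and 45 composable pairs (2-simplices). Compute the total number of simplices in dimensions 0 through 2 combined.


The 2-skeleton of the nerve N(C) consists of simplices in dimensions 0, 1, 2:
  |N(C)_0| = 7 (objects)
  |N(C)_1| = 20 (morphisms)
  |N(C)_2| = 45 (composable pairs)
Total = 7 + 20 + 45 = 72

72


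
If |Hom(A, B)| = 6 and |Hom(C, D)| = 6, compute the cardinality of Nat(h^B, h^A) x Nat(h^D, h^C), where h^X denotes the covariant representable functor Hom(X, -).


By the Yoneda lemma, Nat(h^B, h^A) is isomorphic to Hom(A, B),
so |Nat(h^B, h^A)| = |Hom(A, B)| and |Nat(h^D, h^C)| = |Hom(C, D)|.
|Hom(A, B)| = 6, |Hom(C, D)| = 6.
|Nat(h^B, h^A) x Nat(h^D, h^C)| = 6 * 6 = 36

36


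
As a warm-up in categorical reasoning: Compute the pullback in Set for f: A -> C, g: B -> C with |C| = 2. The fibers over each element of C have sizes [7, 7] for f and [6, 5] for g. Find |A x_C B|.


The pullback A x_C B consists of pairs (a, b) with f(a) = g(b).
For each element c in C, the fiber product has |f^-1(c)| * |g^-1(c)| elements.
Summing over C: 7 * 6 + 7 * 5
= 42 + 35 = 77

77


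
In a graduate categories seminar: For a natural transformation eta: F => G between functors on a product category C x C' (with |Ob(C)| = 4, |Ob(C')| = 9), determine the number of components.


A natural transformation eta: F => G assigns one component morphism per
object of the domain category.
The domain is the product category C x C', so
|Ob(C x C')| = |Ob(C)| * |Ob(C')| = 4 * 9 = 36.
Therefore eta has 36 component morphisms.

36


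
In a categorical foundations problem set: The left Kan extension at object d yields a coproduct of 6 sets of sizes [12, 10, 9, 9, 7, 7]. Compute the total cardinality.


Pointwise, the left Kan extension (Lan_F H)(d) is the colimit, indexed
by the comma category (F downarrow d), of H composed with the
projection (F downarrow d) -> C. Here that colimit is given
as a coproduct (disjoint union) of sets, so its cardinality is the
sum of the sizes of the summands.
Coproduct of sets with sizes: 12 + 10 + 9 + 9 + 7 + 7
= 54

54


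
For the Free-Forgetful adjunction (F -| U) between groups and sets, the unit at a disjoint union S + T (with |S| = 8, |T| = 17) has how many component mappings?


The unit eta_X: X -> U(F(X)) of the Free-Forgetful adjunction
maps each element of X to a generator of F(X). For X = S + T (disjoint
union in Set), |S + T| = |S| + |T|.
Total mappings = 8 + 17 = 25.

25


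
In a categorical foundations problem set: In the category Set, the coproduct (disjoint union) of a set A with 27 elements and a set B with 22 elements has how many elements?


In Set, the coproduct A + B is the disjoint union.
|A + B| = |A| + |B| = 27 + 22 = 49

49


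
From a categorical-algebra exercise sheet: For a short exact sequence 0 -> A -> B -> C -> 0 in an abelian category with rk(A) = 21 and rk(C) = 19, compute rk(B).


For a short exact sequence 0 -> A -> B -> C -> 0,
rank is additive: rank(B) = rank(A) + rank(C).
rank(B) = 21 + 19 = 40

40


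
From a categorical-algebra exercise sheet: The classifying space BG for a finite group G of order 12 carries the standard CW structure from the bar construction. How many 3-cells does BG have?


In the bar-construction CW model of BG, the n-cells are indexed by
n-tuples [g_1|...|g_n] of non-identity elements of G (degenerate
simplices with some g_i = e do not contribute cells), so there are
(|G| - 1)^n n-cells.
For dim = 3 with |G| = 12:
cells = (12 - 1)^3 = 11^3 = 1331

1331


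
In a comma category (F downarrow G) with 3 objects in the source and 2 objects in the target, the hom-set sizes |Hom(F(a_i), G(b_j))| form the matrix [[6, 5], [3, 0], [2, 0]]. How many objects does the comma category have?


Objects of (F downarrow G) are triples (a, b, h: F(a)->G(b)).
The count equals the sum of all entries in the hom-matrix.
sum(row 0) = 11
sum(row 1) = 3
sum(row 2) = 2
Grand total = 16

16


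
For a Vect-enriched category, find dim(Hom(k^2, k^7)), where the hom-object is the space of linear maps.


In Vect-enriched categories, Hom(k^n, k^m) is the space of m x n matrices.
dim(Hom(k^2, k^7)) = 7 * 2 = 14

14


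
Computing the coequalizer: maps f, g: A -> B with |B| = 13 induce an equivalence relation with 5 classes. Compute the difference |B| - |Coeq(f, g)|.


The coequalizer Coeq(f, g) = B / ~ has one element per equivalence class.
|B| = 13, |Coeq(f, g)| = 5.
|B| - |Coeq(f, g)| = 13 - 5 = 8.

8


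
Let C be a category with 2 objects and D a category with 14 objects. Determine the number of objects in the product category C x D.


The product category C x D has objects that are pairs (c, d).
Number of pairs = |Ob(C)| * |Ob(D)| = 2 * 14 = 28

28


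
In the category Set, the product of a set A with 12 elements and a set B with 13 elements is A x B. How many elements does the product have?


In Set, the product A x B is the Cartesian product.
By the universal property, |A x B| = |A| * |B|.
|A x B| = 12 * 13 = 156

156


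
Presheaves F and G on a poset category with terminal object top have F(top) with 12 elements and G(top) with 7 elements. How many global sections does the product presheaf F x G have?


Global sections of a presheaf on a poset with terminal top satisfy
Gamma(H) ~ H(top). Presheaves admit pointwise products, so
(F x G)(top) = F(top) x G(top) (Cartesian product).
|Gamma(F x G)| = |F(top)| * |G(top)| = 12 * 7 = 84.

84


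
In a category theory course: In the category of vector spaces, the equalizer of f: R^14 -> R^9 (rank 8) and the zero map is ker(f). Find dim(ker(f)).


The equalizer of f and the zero map is ker(f).
By the rank-nullity theorem: dim(ker(f)) = dim(domain) - rank(f).
dim(ker(f)) = 14 - 8 = 6

6


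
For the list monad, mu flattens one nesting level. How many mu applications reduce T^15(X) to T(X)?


Each application of mu: T^2 -> T removes one layer of nesting.
Starting at depth 15 (i.e., T^15(X)), we need to reach T(X).
Number of mu applications = 15 - 1 = 14

14


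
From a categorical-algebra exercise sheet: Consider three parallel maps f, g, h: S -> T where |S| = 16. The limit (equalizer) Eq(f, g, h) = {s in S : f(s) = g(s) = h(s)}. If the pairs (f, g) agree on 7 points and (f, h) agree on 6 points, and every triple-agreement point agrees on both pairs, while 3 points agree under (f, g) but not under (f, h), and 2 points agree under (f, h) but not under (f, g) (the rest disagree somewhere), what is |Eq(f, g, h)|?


Eq(f, g, h) is the triple-agreement set: points in S where all three
maps take the same value. Using inclusion-exclusion on the pairwise data:
Pair (f, g) agrees on 7 points; pair (f, h) on 6 points.
Points agreeing under (f, g) but not (f, h) = 3; under (f, h) but not (f, g) = 2.
Triple-agreement = agreement-in-(f, g) minus points that agree under (f, g) but not (f, h):
|Eq(f, g, h)| = 7 - 3 = 4
(cross-check via (f, h): 6 - 2 = 4.)

4


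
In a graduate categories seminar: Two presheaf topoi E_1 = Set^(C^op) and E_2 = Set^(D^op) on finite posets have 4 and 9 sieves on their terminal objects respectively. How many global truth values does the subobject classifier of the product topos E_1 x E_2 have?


In a product of presheaf topoi E_1 x E_2, the subobject classifier
is Omega = Omega_1 x Omega_2 (componentwise), so
|Omega(top)| = |Omega_1(top_1)| * |Omega_2(top_2)|.
= 4 * 9 = 36.

36


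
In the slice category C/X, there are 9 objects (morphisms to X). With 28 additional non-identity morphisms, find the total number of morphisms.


In the slice category C/X, objects are morphisms to X.
Identity morphisms: 9 (one per object of C/X).
Non-identity morphisms: 28.
Total = 9 + 28 = 37

37


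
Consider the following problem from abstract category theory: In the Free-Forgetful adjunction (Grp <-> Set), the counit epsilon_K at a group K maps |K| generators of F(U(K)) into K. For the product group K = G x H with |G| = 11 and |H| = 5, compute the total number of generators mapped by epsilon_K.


The counit epsilon_K: F(U(K)) -> K of the Free-Forgetful adjunction
maps |K| generators of F(U(K)) into K. For K = G x H (the product group),
|G x H| = |G| * |H|.
Total generators mapped = 11 * 5 = 55.

55


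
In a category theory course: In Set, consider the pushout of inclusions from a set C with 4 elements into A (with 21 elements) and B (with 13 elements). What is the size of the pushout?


The pushout A +_C B identifies the images of C in A and B.
|A +_C B| = |A| + |B| - |C| (for injections).
= 21 + 13 - 4 = 30

30


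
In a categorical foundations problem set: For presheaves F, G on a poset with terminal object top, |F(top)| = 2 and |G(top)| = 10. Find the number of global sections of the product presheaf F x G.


Global sections of a presheaf on a poset with terminal top satisfy
Gamma(H) ~ H(top). Presheaves admit pointwise products, so
(F x G)(top) = F(top) x G(top) (Cartesian product).
|Gamma(F x G)| = |F(top)| * |G(top)| = 2 * 10 = 20.

20


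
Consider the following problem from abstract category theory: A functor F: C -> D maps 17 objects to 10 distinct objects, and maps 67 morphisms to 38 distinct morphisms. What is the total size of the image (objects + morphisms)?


The image of F consists of distinct objects and distinct morphisms.
|Im(F)| on objects = 10
|Im(F)| on morphisms = 38
Total image cardinality = 10 + 38 = 48

48
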